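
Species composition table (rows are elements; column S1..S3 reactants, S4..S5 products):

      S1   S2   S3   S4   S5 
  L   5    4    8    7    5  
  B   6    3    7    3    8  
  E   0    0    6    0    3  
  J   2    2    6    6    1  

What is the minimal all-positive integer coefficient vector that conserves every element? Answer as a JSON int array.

Coefficients: [5, 4, 3, 5, 6]

L: 5·5+4·4+3·8 = 65 | 5·7+6·5 = 65
B: 5·6+4·3+3·7 = 63 | 5·3+6·8 = 63
E: 5·0+4·0+3·6 = 18 | 5·0+6·3 = 18
J: 5·2+4·2+3·6 = 36 | 5·6+6·1 = 36
gcd(5,4,3,5,6) = 1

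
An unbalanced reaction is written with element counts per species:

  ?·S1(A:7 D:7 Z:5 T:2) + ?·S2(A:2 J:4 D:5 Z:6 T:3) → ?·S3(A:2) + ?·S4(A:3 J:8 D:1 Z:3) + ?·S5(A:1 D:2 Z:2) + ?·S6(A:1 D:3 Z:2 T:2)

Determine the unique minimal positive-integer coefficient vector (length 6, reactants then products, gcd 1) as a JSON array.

A: 3·7+2·2 = 25 | 5·2+1·3+6·1+6·1 = 25
J: 3·0+2·4 = 8 | 5·0+1·8+6·0+6·0 = 8
D: 3·7+2·5 = 31 | 5·0+1·1+6·2+6·3 = 31
Z: 3·5+2·6 = 27 | 5·0+1·3+6·2+6·2 = 27
T: 3·2+2·3 = 12 | 5·0+1·0+6·0+6·2 = 12
gcd(3,2,5,1,6,6) = 1

Coefficients: [3, 2, 5, 1, 6, 6]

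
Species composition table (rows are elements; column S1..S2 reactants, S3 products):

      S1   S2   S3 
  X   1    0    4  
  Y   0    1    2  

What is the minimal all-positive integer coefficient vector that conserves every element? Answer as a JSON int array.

Coefficients: [4, 2, 1]

X: 4·1+2·0 = 4 | 1·4 = 4
Y: 4·0+2·1 = 2 | 1·2 = 2
gcd(4,2,1) = 1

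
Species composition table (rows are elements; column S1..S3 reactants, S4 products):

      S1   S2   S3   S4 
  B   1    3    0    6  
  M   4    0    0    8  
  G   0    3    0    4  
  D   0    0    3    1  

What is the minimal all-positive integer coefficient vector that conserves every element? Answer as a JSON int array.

B: 6·1+4·3+1·0 = 18 | 3·6 = 18
M: 6·4+4·0+1·0 = 24 | 3·8 = 24
G: 6·0+4·3+1·0 = 12 | 3·4 = 12
D: 6·0+4·0+1·3 = 3 | 3·1 = 3
gcd(6,4,1,3) = 1

Coefficients: [6, 4, 1, 3]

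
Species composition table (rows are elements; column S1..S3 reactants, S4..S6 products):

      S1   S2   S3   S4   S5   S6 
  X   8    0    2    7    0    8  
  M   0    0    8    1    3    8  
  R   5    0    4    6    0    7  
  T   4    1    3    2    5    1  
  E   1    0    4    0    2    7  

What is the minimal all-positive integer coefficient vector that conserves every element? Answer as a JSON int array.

Coefficients: [6, 5, 5, 6, 6, 2]

X: 6·8+5·0+5·2 = 58 | 6·7+6·0+2·8 = 58
M: 6·0+5·0+5·8 = 40 | 6·1+6·3+2·8 = 40
R: 6·5+5·0+5·4 = 50 | 6·6+6·0+2·7 = 50
T: 6·4+5·1+5·3 = 44 | 6·2+6·5+2·1 = 44
E: 6·1+5·0+5·4 = 26 | 6·0+6·2+2·7 = 26
gcd(6,5,5,6,6,2) = 1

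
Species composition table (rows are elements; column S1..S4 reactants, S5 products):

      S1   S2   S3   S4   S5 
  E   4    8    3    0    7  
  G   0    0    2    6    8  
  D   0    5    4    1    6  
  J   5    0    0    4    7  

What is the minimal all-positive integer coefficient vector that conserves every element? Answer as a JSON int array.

Coefficients: [3, 1, 5, 5, 5]

E: 3·4+1·8+5·3+5·0 = 35 | 5·7 = 35
G: 3·0+1·0+5·2+5·6 = 40 | 5·8 = 40
D: 3·0+1·5+5·4+5·1 = 30 | 5·6 = 30
J: 3·5+1·0+5·0+5·4 = 35 | 5·7 = 35
gcd(3,1,5,5,5) = 1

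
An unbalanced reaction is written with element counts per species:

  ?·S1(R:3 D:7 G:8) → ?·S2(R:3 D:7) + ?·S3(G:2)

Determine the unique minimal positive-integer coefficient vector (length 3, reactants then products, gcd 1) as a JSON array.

Coefficients: [1, 1, 4]

R: 1·3 = 3 | 1·3+4·0 = 3
D: 1·7 = 7 | 1·7+4·0 = 7
G: 1·8 = 8 | 1·0+4·2 = 8
gcd(1,1,4) = 1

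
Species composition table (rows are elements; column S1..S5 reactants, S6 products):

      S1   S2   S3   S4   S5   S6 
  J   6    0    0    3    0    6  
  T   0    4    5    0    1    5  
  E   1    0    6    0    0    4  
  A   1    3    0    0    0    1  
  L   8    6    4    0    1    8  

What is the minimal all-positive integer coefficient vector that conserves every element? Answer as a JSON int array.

J: 2·6+1·0+3·0+6·3+6·0 = 30 | 5·6 = 30
T: 2·0+1·4+3·5+6·0+6·1 = 25 | 5·5 = 25
E: 2·1+1·0+3·6+6·0+6·0 = 20 | 5·4 = 20
A: 2·1+1·3+3·0+6·0+6·0 = 5 | 5·1 = 5
L: 2·8+1·6+3·4+6·0+6·1 = 40 | 5·8 = 40
gcd(2,1,3,6,6,5) = 1

Coefficients: [2, 1, 3, 6, 6, 5]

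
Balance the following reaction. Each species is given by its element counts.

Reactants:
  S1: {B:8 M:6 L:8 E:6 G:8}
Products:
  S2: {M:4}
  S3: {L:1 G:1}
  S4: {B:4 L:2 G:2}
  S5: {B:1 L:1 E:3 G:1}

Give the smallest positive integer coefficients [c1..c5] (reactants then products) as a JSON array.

B: 2·8 = 16 | 3·0+6·0+3·4+4·1 = 16
M: 2·6 = 12 | 3·4+6·0+3·0+4·0 = 12
L: 2·8 = 16 | 3·0+6·1+3·2+4·1 = 16
E: 2·6 = 12 | 3·0+6·0+3·0+4·3 = 12
G: 2·8 = 16 | 3·0+6·1+3·2+4·1 = 16
gcd(2,3,6,3,4) = 1

Coefficients: [2, 3, 6, 3, 4]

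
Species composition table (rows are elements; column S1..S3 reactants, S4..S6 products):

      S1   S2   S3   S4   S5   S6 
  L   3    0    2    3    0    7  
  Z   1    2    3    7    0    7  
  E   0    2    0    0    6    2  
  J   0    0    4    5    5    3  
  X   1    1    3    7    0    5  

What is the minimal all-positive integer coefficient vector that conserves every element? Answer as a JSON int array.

L: 5·3+6·0+6·2 = 27 | 2·3+1·0+3·7 = 27
Z: 5·1+6·2+6·3 = 35 | 2·7+1·0+3·7 = 35
E: 5·0+6·2+6·0 = 12 | 2·0+1·6+3·2 = 12
J: 5·0+6·0+6·4 = 24 | 2·5+1·5+3·3 = 24
X: 5·1+6·1+6·3 = 29 | 2·7+1·0+3·5 = 29
gcd(5,6,6,2,1,3) = 1

Coefficients: [5, 6, 6, 2, 1, 3]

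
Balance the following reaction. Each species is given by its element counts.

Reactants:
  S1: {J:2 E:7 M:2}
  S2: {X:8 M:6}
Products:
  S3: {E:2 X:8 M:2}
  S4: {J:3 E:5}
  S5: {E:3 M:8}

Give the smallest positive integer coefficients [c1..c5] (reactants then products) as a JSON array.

Coefficients: [6, 5, 5, 4, 4]

J: 6·2+5·0 = 12 | 5·0+4·3+4·0 = 12
E: 6·7+5·0 = 42 | 5·2+4·5+4·3 = 42
X: 6·0+5·8 = 40 | 5·8+4·0+4·0 = 40
M: 6·2+5·6 = 42 | 5·2+4·0+4·8 = 42
gcd(6,5,5,4,4) = 1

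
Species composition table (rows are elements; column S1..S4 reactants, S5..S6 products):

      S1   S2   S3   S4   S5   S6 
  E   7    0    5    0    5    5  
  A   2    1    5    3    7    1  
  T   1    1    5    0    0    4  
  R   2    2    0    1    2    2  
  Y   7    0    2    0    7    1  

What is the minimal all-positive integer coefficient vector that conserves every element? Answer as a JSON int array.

Coefficients: [5, 1, 2, 6, 5, 4]

E: 5·7+1·0+2·5+6·0 = 45 | 5·5+4·5 = 45
A: 5·2+1·1+2·5+6·3 = 39 | 5·7+4·1 = 39
T: 5·1+1·1+2·5+6·0 = 16 | 5·0+4·4 = 16
R: 5·2+1·2+2·0+6·1 = 18 | 5·2+4·2 = 18
Y: 5·7+1·0+2·2+6·0 = 39 | 5·7+4·1 = 39
gcd(5,1,2,6,5,4) = 1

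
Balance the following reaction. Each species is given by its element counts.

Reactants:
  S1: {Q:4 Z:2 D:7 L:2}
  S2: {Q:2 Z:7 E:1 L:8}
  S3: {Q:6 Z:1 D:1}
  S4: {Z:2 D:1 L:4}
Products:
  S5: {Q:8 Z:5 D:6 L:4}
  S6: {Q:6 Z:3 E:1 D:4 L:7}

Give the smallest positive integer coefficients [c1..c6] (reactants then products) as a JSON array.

Q: 5·4+2·2+6·6+3·0 = 60 | 6·8+2·6 = 60
Z: 5·2+2·7+6·1+3·2 = 36 | 6·5+2·3 = 36
E: 5·0+2·1+6·0+3·0 = 2 | 6·0+2·1 = 2
D: 5·7+2·0+6·1+3·1 = 44 | 6·6+2·4 = 44
L: 5·2+2·8+6·0+3·4 = 38 | 6·4+2·7 = 38
gcd(5,2,6,3,6,2) = 1

Coefficients: [5, 2, 6, 3, 6, 2]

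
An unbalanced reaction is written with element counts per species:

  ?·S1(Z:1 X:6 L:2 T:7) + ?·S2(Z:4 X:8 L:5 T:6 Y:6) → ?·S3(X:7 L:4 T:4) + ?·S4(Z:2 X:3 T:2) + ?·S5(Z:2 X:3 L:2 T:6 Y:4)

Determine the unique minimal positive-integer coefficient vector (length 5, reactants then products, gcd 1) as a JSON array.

Coefficients: [6, 4, 5, 5, 6]

Z: 6·1+4·4 = 22 | 5·0+5·2+6·2 = 22
X: 6·6+4·8 = 68 | 5·7+5·3+6·3 = 68
L: 6·2+4·5 = 32 | 5·4+5·0+6·2 = 32
T: 6·7+4·6 = 66 | 5·4+5·2+6·6 = 66
Y: 6·0+4·6 = 24 | 5·0+5·0+6·4 = 24
gcd(6,4,5,5,6) = 1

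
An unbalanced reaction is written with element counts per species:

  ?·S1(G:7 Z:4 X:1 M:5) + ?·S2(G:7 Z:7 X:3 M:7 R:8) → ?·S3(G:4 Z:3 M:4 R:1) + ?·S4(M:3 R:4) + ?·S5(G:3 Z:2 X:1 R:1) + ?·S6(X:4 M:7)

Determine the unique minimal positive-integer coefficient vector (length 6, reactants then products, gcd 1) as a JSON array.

G: 4·7+2·7 = 42 | 6·4+1·0+6·3+1·0 = 42
Z: 4·4+2·7 = 30 | 6·3+1·0+6·2+1·0 = 30
X: 4·1+2·3 = 10 | 6·0+1·0+6·1+1·4 = 10
M: 4·5+2·7 = 34 | 6·4+1·3+6·0+1·7 = 34
R: 4·0+2·8 = 16 | 6·1+1·4+6·1+1·0 = 16
gcd(4,2,6,1,6,1) = 1

Coefficients: [4, 2, 6, 1, 6, 1]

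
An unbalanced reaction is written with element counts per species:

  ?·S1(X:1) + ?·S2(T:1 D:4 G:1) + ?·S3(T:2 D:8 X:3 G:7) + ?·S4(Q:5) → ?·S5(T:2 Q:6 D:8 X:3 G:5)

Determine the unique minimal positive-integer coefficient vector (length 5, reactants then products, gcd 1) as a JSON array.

T: 6·0+4·1+3·2+6·0 = 10 | 5·2 = 10
Q: 6·0+4·0+3·0+6·5 = 30 | 5·6 = 30
D: 6·0+4·4+3·8+6·0 = 40 | 5·8 = 40
X: 6·1+4·0+3·3+6·0 = 15 | 5·3 = 15
G: 6·0+4·1+3·7+6·0 = 25 | 5·5 = 25
gcd(6,4,3,6,5) = 1

Coefficients: [6, 4, 3, 6, 5]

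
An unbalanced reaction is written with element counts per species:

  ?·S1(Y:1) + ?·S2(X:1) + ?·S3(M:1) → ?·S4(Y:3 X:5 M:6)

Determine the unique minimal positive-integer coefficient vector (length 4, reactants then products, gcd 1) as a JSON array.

Coefficients: [3, 5, 6, 1]

Y: 3·1+5·0+6·0 = 3 | 1·3 = 3
X: 3·0+5·1+6·0 = 5 | 1·5 = 5
M: 3·0+5·0+6·1 = 6 | 1·6 = 6
gcd(3,5,6,1) = 1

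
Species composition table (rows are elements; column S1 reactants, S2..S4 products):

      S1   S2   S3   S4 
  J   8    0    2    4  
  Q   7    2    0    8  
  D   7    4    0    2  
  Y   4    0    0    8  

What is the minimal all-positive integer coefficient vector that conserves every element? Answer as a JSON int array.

Coefficients: [2, 3, 6, 1]

J: 2·8 = 16 | 3·0+6·2+1·4 = 16
Q: 2·7 = 14 | 3·2+6·0+1·8 = 14
D: 2·7 = 14 | 3·4+6·0+1·2 = 14
Y: 2·4 = 8 | 3·0+6·0+1·8 = 8
gcd(2,3,6,1) = 1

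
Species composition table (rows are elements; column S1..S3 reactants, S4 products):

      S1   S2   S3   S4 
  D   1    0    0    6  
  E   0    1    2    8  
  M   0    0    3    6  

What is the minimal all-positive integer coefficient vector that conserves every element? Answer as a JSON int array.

D: 6·1+4·0+2·0 = 6 | 1·6 = 6
E: 6·0+4·1+2·2 = 8 | 1·8 = 8
M: 6·0+4·0+2·3 = 6 | 1·6 = 6
gcd(6,4,2,1) = 1

Coefficients: [6, 4, 2, 1]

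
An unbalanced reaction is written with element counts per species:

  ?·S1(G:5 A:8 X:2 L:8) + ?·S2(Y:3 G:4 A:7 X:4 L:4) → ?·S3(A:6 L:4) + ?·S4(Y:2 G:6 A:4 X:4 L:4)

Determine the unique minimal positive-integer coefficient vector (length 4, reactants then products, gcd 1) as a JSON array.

Coefficients: [2, 2, 3, 3]

Y: 2·0+2·3 = 6 | 3·0+3·2 = 6
G: 2·5+2·4 = 18 | 3·0+3·6 = 18
A: 2·8+2·7 = 30 | 3·6+3·4 = 30
X: 2·2+2·4 = 12 | 3·0+3·4 = 12
L: 2·8+2·4 = 24 | 3·4+3·4 = 24
gcd(2,2,3,3) = 1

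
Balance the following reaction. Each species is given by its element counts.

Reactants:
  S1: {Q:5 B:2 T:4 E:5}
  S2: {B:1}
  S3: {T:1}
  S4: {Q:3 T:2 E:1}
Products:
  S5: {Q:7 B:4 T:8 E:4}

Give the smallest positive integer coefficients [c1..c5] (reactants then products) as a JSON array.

Coefficients: [1, 6, 6, 3, 2]

Q: 1·5+6·0+6·0+3·3 = 14 | 2·7 = 14
B: 1·2+6·1+6·0+3·0 = 8 | 2·4 = 8
T: 1·4+6·0+6·1+3·2 = 16 | 2·8 = 16
E: 1·5+6·0+6·0+3·1 = 8 | 2·4 = 8
gcd(1,6,6,3,2) = 1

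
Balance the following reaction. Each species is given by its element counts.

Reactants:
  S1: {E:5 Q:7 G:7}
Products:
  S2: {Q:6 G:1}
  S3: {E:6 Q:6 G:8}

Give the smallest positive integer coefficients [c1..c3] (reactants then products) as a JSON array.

Coefficients: [6, 2, 5]

E: 6·5 = 30 | 2·0+5·6 = 30
Q: 6·7 = 42 | 2·6+5·6 = 42
G: 6·7 = 42 | 2·1+5·8 = 42
gcd(6,2,5) = 1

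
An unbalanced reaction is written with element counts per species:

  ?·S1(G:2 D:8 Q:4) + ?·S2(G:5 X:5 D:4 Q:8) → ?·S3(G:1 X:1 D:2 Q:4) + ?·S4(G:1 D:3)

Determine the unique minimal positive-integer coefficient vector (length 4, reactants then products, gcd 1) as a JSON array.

Coefficients: [3, 1, 5, 6]

G: 3·2+1·5 = 11 | 5·1+6·1 = 11
X: 3·0+1·5 = 5 | 5·1+6·0 = 5
D: 3·8+1·4 = 28 | 5·2+6·3 = 28
Q: 3·4+1·8 = 20 | 5·4+6·0 = 20
gcd(3,1,5,6) = 1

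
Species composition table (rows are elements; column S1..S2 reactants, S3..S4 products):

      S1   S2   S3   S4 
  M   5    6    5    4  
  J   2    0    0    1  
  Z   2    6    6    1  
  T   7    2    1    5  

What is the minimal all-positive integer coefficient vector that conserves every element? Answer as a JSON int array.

Coefficients: [1, 3, 3, 2]

M: 1·5+3·6 = 23 | 3·5+2·4 = 23
J: 1·2+3·0 = 2 | 3·0+2·1 = 2
Z: 1·2+3·6 = 20 | 3·6+2·1 = 20
T: 1·7+3·2 = 13 | 3·1+2·5 = 13
gcd(1,3,3,2) = 1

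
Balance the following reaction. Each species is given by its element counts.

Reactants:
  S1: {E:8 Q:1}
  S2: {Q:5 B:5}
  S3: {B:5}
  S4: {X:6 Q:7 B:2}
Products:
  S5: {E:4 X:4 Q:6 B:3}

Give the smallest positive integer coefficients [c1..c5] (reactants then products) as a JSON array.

E: 3·8+1·0+1·0+4·0 = 24 | 6·4 = 24
X: 3·0+1·0+1·0+4·6 = 24 | 6·4 = 24
Q: 3·1+1·5+1·0+4·7 = 36 | 6·6 = 36
B: 3·0+1·5+1·5+4·2 = 18 | 6·3 = 18
gcd(3,1,1,4,6) = 1

Coefficients: [3, 1, 1, 4, 6]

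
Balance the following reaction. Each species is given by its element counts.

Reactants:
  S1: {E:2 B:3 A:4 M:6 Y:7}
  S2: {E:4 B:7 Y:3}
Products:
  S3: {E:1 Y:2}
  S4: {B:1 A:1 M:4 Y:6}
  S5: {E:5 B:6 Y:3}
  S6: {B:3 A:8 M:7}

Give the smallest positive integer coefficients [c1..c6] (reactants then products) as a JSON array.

Coefficients: [5, 1, 4, 4, 2, 2]

E: 5·2+1·4 = 14 | 4·1+4·0+2·5+2·0 = 14
B: 5·3+1·7 = 22 | 4·0+4·1+2·6+2·3 = 22
A: 5·4+1·0 = 20 | 4·0+4·1+2·0+2·8 = 20
M: 5·6+1·0 = 30 | 4·0+4·4+2·0+2·7 = 30
Y: 5·7+1·3 = 38 | 4·2+4·6+2·3+2·0 = 38
gcd(5,1,4,4,2,2) = 1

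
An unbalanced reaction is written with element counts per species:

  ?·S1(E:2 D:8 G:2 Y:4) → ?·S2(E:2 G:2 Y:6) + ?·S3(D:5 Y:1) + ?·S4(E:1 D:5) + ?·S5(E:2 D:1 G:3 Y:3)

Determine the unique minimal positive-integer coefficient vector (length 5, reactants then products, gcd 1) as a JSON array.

E: 4·2 = 8 | 1·2+4·0+2·1+2·2 = 8
D: 4·8 = 32 | 1·0+4·5+2·5+2·1 = 32
G: 4·2 = 8 | 1·2+4·0+2·0+2·3 = 8
Y: 4·4 = 16 | 1·6+4·1+2·0+2·3 = 16
gcd(4,1,4,2,2) = 1

Coefficients: [4, 1, 4, 2, 2]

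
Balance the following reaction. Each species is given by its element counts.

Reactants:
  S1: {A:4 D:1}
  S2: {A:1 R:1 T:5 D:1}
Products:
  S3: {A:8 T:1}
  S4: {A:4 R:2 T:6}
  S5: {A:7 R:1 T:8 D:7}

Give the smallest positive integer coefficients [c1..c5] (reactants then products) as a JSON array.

Coefficients: [4, 3, 1, 1, 1]

A: 4·4+3·1 = 19 | 1·8+1·4+1·7 = 19
R: 4·0+3·1 = 3 | 1·0+1·2+1·1 = 3
T: 4·0+3·5 = 15 | 1·1+1·6+1·8 = 15
D: 4·1+3·1 = 7 | 1·0+1·0+1·7 = 7
gcd(4,3,1,1,1) = 1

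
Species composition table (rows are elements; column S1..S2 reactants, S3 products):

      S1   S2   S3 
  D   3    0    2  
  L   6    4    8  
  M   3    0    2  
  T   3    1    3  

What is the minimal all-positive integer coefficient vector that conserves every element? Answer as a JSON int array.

D: 2·3+3·0 = 6 | 3·2 = 6
L: 2·6+3·4 = 24 | 3·8 = 24
M: 2·3+3·0 = 6 | 3·2 = 6
T: 2·3+3·1 = 9 | 3·3 = 9
gcd(2,3,3) = 1

Coefficients: [2, 3, 3]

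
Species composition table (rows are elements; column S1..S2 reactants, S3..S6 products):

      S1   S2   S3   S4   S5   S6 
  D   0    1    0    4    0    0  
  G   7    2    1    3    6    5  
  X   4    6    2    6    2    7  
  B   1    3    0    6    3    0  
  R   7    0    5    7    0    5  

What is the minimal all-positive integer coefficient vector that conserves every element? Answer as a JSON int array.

D: 6·0+4·1 = 4 | 3·0+1·4+4·0+4·0 = 4
G: 6·7+4·2 = 50 | 3·1+1·3+4·6+4·5 = 50
X: 6·4+4·6 = 48 | 3·2+1·6+4·2+4·7 = 48
B: 6·1+4·3 = 18 | 3·0+1·6+4·3+4·0 = 18
R: 6·7+4·0 = 42 | 3·5+1·7+4·0+4·5 = 42
gcd(6,4,3,1,4,4) = 1

Coefficients: [6, 4, 3, 1, 4, 4]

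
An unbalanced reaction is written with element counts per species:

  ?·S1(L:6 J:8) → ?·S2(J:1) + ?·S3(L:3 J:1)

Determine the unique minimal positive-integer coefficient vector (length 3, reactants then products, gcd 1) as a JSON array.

Coefficients: [1, 6, 2]

L: 1·6 = 6 | 6·0+2·3 = 6
J: 1·8 = 8 | 6·1+2·1 = 8
gcd(1,6,2) = 1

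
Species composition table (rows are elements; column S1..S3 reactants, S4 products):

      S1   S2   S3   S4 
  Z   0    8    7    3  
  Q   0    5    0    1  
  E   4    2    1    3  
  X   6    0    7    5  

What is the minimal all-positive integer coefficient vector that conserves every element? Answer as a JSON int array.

Coefficients: [3, 1, 1, 5]

Z: 3·0+1·8+1·7 = 15 | 5·3 = 15
Q: 3·0+1·5+1·0 = 5 | 5·1 = 5
E: 3·4+1·2+1·1 = 15 | 5·3 = 15
X: 3·6+1·0+1·7 = 25 | 5·5 = 25
gcd(3,1,1,5) = 1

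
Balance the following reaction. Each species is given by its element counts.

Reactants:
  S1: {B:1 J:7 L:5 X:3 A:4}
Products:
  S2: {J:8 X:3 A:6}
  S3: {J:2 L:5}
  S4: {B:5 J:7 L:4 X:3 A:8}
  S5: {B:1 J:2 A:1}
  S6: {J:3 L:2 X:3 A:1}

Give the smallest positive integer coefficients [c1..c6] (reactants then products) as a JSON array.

Coefficients: [6, 2, 4, 1, 1, 3]

B: 6·1 = 6 | 2·0+4·0+1·5+1·1+3·0 = 6
J: 6·7 = 42 | 2·8+4·2+1·7+1·2+3·3 = 42
L: 6·5 = 30 | 2·0+4·5+1·4+1·0+3·2 = 30
X: 6·3 = 18 | 2·3+4·0+1·3+1·0+3·3 = 18
A: 6·4 = 24 | 2·6+4·0+1·8+1·1+3·1 = 24
gcd(6,2,4,1,1,3) = 1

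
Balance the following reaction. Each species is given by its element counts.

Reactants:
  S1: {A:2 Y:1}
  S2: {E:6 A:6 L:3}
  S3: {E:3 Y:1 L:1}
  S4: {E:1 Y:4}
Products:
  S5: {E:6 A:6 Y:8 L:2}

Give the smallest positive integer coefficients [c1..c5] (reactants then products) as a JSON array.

Coefficients: [3, 1, 1, 3, 2]

E: 3·0+1·6+1·3+3·1 = 12 | 2·6 = 12
A: 3·2+1·6+1·0+3·0 = 12 | 2·6 = 12
Y: 3·1+1·0+1·1+3·4 = 16 | 2·8 = 16
L: 3·0+1·3+1·1+3·0 = 4 | 2·2 = 4
gcd(3,1,1,3,2) = 1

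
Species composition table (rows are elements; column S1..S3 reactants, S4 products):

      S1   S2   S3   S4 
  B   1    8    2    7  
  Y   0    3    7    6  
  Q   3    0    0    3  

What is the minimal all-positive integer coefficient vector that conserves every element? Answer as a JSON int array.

Coefficients: [5, 3, 3, 5]

B: 5·1+3·8+3·2 = 35 | 5·7 = 35
Y: 5·0+3·3+3·7 = 30 | 5·6 = 30
Q: 5·3+3·0+3·0 = 15 | 5·3 = 15
gcd(5,3,3,5) = 1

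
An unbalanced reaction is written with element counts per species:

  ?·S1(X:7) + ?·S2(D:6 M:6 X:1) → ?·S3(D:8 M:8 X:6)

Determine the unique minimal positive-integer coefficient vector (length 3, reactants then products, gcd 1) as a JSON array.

Coefficients: [2, 4, 3]

D: 2·0+4·6 = 24 | 3·8 = 24
M: 2·0+4·6 = 24 | 3·8 = 24
X: 2·7+4·1 = 18 | 3·6 = 18
gcd(2,4,3) = 1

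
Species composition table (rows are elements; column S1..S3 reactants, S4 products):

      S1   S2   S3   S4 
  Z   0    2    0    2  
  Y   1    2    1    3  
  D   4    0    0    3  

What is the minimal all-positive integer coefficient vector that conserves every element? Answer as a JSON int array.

Z: 3·0+4·2+1·0 = 8 | 4·2 = 8
Y: 3·1+4·2+1·1 = 12 | 4·3 = 12
D: 3·4+4·0+1·0 = 12 | 4·3 = 12
gcd(3,4,1,4) = 1

Coefficients: [3, 4, 1, 4]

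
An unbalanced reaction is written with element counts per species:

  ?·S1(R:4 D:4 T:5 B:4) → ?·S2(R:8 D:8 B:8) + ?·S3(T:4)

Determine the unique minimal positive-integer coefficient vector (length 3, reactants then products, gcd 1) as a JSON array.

R: 4·4 = 16 | 2·8+5·0 = 16
D: 4·4 = 16 | 2·8+5·0 = 16
T: 4·5 = 20 | 2·0+5·4 = 20
B: 4·4 = 16 | 2·8+5·0 = 16
gcd(4,2,5) = 1

Coefficients: [4, 2, 5]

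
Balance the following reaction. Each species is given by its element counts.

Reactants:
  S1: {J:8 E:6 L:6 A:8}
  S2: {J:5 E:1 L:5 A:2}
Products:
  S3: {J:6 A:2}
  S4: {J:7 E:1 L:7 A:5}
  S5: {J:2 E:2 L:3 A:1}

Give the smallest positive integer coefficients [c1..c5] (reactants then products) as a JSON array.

J: 1·8+4·5 = 28 | 1·6+2·7+4·2 = 28
E: 1·6+4·1 = 10 | 1·0+2·1+4·2 = 10
L: 1·6+4·5 = 26 | 1·0+2·7+4·3 = 26
A: 1·8+4·2 = 16 | 1·2+2·5+4·1 = 16
gcd(1,4,1,2,4) = 1

Coefficients: [1, 4, 1, 2, 4]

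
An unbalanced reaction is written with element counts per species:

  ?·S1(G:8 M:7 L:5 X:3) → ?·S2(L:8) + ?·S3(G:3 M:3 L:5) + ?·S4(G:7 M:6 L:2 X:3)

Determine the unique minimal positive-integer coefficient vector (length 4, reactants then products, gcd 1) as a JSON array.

G: 6·8 = 48 | 1·0+2·3+6·7 = 48
M: 6·7 = 42 | 1·0+2·3+6·6 = 42
L: 6·5 = 30 | 1·8+2·5+6·2 = 30
X: 6·3 = 18 | 1·0+2·0+6·3 = 18
gcd(6,1,2,6) = 1

Coefficients: [6, 1, 2, 6]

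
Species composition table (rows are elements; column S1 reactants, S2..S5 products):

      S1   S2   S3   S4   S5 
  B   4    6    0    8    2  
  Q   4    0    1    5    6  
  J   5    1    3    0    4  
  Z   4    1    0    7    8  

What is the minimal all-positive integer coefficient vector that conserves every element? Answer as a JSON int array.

Coefficients: [4, 1, 5, 1, 1]

B: 4·4 = 16 | 1·6+5·0+1·8+1·2 = 16
Q: 4·4 = 16 | 1·0+5·1+1·5+1·6 = 16
J: 4·5 = 20 | 1·1+5·3+1·0+1·4 = 20
Z: 4·4 = 16 | 1·1+5·0+1·7+1·8 = 16
gcd(4,1,5,1,1) = 1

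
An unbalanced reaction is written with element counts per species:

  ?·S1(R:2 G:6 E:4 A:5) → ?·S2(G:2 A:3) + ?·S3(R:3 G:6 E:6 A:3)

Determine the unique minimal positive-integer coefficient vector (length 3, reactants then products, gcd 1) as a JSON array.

R: 3·2 = 6 | 3·0+2·3 = 6
G: 3·6 = 18 | 3·2+2·6 = 18
E: 3·4 = 12 | 3·0+2·6 = 12
A: 3·5 = 15 | 3·3+2·3 = 15
gcd(3,3,2) = 1

Coefficients: [3, 3, 2]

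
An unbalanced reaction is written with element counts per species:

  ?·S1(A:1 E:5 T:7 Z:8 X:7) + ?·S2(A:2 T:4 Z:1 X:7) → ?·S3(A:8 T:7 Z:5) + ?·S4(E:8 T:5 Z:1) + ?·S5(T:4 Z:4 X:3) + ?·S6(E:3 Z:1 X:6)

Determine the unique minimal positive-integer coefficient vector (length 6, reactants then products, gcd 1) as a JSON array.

A: 4·1+2·2 = 8 | 1·8+1·0+6·0+4·0 = 8
E: 4·5+2·0 = 20 | 1·0+1·8+6·0+4·3 = 20
T: 4·7+2·4 = 36 | 1·7+1·5+6·4+4·0 = 36
Z: 4·8+2·1 = 34 | 1·5+1·1+6·4+4·1 = 34
X: 4·7+2·7 = 42 | 1·0+1·0+6·3+4·6 = 42
gcd(4,2,1,1,6,4) = 1

Coefficients: [4, 2, 1, 1, 6, 4]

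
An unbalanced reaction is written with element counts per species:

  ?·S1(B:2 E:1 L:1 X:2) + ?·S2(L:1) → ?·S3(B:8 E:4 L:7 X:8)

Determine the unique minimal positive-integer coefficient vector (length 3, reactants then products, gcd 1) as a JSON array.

Coefficients: [4, 3, 1]

B: 4·2+3·0 = 8 | 1·8 = 8
E: 4·1+3·0 = 4 | 1·4 = 4
L: 4·1+3·1 = 7 | 1·7 = 7
X: 4·2+3·0 = 8 | 1·8 = 8
gcd(4,3,1) = 1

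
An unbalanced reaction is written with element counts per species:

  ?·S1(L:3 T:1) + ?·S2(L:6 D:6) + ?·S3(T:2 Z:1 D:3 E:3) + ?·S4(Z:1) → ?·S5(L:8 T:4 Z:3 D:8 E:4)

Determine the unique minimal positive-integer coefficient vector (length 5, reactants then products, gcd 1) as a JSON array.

Coefficients: [4, 2, 4, 5, 3]

L: 4·3+2·6+4·0+5·0 = 24 | 3·8 = 24
T: 4·1+2·0+4·2+5·0 = 12 | 3·4 = 12
Z: 4·0+2·0+4·1+5·1 = 9 | 3·3 = 9
D: 4·0+2·6+4·3+5·0 = 24 | 3·8 = 24
E: 4·0+2·0+4·3+5·0 = 12 | 3·4 = 12
gcd(4,2,4,5,3) = 1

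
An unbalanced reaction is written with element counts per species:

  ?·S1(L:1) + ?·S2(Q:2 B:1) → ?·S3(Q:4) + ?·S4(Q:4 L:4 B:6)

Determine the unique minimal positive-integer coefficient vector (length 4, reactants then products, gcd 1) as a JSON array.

Q: 4·0+6·2 = 12 | 2·4+1·4 = 12
L: 4·1+6·0 = 4 | 2·0+1·4 = 4
B: 4·0+6·1 = 6 | 2·0+1·6 = 6
gcd(4,6,2,1) = 1

Coefficients: [4, 6, 2, 1]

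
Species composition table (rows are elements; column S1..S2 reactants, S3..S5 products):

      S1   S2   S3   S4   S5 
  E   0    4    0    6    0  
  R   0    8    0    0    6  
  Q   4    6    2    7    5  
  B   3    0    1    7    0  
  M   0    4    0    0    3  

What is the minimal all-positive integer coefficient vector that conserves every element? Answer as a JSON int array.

E: 6·0+3·4 = 12 | 4·0+2·6+4·0 = 12
R: 6·0+3·8 = 24 | 4·0+2·0+4·6 = 24
Q: 6·4+3·6 = 42 | 4·2+2·7+4·5 = 42
B: 6·3+3·0 = 18 | 4·1+2·7+4·0 = 18
M: 6·0+3·4 = 12 | 4·0+2·0+4·3 = 12
gcd(6,3,4,2,4) = 1

Coefficients: [6, 3, 4, 2, 4]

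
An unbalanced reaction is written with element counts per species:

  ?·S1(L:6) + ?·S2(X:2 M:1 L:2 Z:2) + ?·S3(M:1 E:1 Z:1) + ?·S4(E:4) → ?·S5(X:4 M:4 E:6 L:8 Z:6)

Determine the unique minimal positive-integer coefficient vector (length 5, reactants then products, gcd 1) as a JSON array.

X: 2·0+6·2+6·0+3·0 = 12 | 3·4 = 12
M: 2·0+6·1+6·1+3·0 = 12 | 3·4 = 12
E: 2·0+6·0+6·1+3·4 = 18 | 3·6 = 18
L: 2·6+6·2+6·0+3·0 = 24 | 3·8 = 24
Z: 2·0+6·2+6·1+3·0 = 18 | 3·6 = 18
gcd(2,6,6,3,3) = 1

Coefficients: [2, 6, 6, 3, 3]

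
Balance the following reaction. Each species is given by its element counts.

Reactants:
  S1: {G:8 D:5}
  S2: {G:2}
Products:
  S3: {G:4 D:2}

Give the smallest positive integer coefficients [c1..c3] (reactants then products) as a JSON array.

G: 2·8+2·2 = 20 | 5·4 = 20
D: 2·5+2·0 = 10 | 5·2 = 10
gcd(2,2,5) = 1

Coefficients: [2, 2, 5]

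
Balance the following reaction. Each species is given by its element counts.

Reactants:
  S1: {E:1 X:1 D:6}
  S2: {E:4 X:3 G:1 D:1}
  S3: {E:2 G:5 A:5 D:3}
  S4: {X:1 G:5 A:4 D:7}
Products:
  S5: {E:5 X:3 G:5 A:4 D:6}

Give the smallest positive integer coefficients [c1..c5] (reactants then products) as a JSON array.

E: 2·1+5·4+4·2+1·0 = 30 | 6·5 = 30
X: 2·1+5·3+4·0+1·1 = 18 | 6·3 = 18
G: 2·0+5·1+4·5+1·5 = 30 | 6·5 = 30
A: 2·0+5·0+4·5+1·4 = 24 | 6·4 = 24
D: 2·6+5·1+4·3+1·7 = 36 | 6·6 = 36
gcd(2,5,4,1,6) = 1

Coefficients: [2, 5, 4, 1, 6]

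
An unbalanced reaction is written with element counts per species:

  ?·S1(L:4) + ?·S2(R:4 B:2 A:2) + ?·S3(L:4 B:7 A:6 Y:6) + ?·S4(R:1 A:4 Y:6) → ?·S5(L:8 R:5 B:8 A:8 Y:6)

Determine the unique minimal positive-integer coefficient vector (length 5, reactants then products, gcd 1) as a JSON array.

Coefficients: [6, 6, 4, 1, 5]

L: 6·4+6·0+4·4+1·0 = 40 | 5·8 = 40
R: 6·0+6·4+4·0+1·1 = 25 | 5·5 = 25
B: 6·0+6·2+4·7+1·0 = 40 | 5·8 = 40
A: 6·0+6·2+4·6+1·4 = 40 | 5·8 = 40
Y: 6·0+6·0+4·6+1·6 = 30 | 5·6 = 30
gcd(6,6,4,1,5) = 1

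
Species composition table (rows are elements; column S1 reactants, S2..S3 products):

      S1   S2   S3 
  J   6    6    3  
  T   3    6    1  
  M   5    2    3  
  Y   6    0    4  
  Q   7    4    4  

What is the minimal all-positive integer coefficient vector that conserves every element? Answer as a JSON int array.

J: 4·6 = 24 | 1·6+6·3 = 24
T: 4·3 = 12 | 1·6+6·1 = 12
M: 4·5 = 20 | 1·2+6·3 = 20
Y: 4·6 = 24 | 1·0+6·4 = 24
Q: 4·7 = 28 | 1·4+6·4 = 28
gcd(4,1,6) = 1

Coefficients: [4, 1, 6]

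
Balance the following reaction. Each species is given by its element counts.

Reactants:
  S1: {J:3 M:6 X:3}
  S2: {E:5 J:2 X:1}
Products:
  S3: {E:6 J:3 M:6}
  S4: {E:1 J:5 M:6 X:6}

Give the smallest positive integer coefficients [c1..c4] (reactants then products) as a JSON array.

Coefficients: [5, 3, 2, 3]

E: 5·0+3·5 = 15 | 2·6+3·1 = 15
J: 5·3+3·2 = 21 | 2·3+3·5 = 21
M: 5·6+3·0 = 30 | 2·6+3·6 = 30
X: 5·3+3·1 = 18 | 2·0+3·6 = 18
gcd(5,3,2,3) = 1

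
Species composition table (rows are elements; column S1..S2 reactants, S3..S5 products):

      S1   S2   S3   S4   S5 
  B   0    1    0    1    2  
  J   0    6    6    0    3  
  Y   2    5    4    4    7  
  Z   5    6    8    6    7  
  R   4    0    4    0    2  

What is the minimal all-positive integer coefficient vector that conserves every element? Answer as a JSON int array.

B: 6·0+6·1 = 6 | 5·0+2·1+2·2 = 6
J: 6·0+6·6 = 36 | 5·6+2·0+2·3 = 36
Y: 6·2+6·5 = 42 | 5·4+2·4+2·7 = 42
Z: 6·5+6·6 = 66 | 5·8+2·6+2·7 = 66
R: 6·4+6·0 = 24 | 5·4+2·0+2·2 = 24
gcd(6,6,5,2,2) = 1

Coefficients: [6, 6, 5, 2, 2]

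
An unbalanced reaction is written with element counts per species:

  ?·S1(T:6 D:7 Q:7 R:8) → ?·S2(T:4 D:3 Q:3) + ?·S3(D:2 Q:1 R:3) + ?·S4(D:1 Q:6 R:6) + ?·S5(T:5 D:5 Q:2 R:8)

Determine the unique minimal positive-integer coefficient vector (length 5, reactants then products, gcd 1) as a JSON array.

T: 5·6 = 30 | 5·4+4·0+2·0+2·5 = 30
D: 5·7 = 35 | 5·3+4·2+2·1+2·5 = 35
Q: 5·7 = 35 | 5·3+4·1+2·6+2·2 = 35
R: 5·8 = 40 | 5·0+4·3+2·6+2·8 = 40
gcd(5,5,4,2,2) = 1

Coefficients: [5, 5, 4, 2, 2]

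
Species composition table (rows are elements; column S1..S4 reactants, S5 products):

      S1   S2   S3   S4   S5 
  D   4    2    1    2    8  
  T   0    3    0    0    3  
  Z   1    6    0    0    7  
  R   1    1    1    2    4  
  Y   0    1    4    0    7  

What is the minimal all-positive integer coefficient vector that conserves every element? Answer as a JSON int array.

D: 4·4+4·2+6·1+1·2 = 32 | 4·8 = 32
T: 4·0+4·3+6·0+1·0 = 12 | 4·3 = 12
Z: 4·1+4·6+6·0+1·0 = 28 | 4·7 = 28
R: 4·1+4·1+6·1+1·2 = 16 | 4·4 = 16
Y: 4·0+4·1+6·4+1·0 = 28 | 4·7 = 28
gcd(4,4,6,1,4) = 1

Coefficients: [4, 4, 6, 1, 4]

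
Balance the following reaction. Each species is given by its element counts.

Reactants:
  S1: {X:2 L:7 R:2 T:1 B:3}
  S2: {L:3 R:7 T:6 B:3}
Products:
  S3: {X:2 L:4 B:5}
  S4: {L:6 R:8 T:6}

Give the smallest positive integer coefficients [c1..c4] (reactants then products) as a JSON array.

X: 6·2+4·0 = 12 | 6·2+5·0 = 12
L: 6·7+4·3 = 54 | 6·4+5·6 = 54
R: 6·2+4·7 = 40 | 6·0+5·8 = 40
T: 6·1+4·6 = 30 | 6·0+5·6 = 30
B: 6·3+4·3 = 30 | 6·5+5·0 = 30
gcd(6,4,6,5) = 1

Coefficients: [6, 4, 6, 5]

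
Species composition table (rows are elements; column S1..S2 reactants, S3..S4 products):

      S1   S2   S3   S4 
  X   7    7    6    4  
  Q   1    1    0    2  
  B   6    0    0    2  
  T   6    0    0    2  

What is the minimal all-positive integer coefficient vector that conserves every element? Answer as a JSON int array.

X: 1·7+5·7 = 42 | 5·6+3·4 = 42
Q: 1·1+5·1 = 6 | 5·0+3·2 = 6
B: 1·6+5·0 = 6 | 5·0+3·2 = 6
T: 1·6+5·0 = 6 | 5·0+3·2 = 6
gcd(1,5,5,3) = 1

Coefficients: [1, 5, 5, 3]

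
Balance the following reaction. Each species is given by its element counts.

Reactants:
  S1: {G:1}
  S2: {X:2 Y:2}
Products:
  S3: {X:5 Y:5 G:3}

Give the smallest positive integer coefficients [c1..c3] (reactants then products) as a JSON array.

X: 6·0+5·2 = 10 | 2·5 = 10
Y: 6·0+5·2 = 10 | 2·5 = 10
G: 6·1+5·0 = 6 | 2·3 = 6
gcd(6,5,2) = 1

Coefficients: [6, 5, 2]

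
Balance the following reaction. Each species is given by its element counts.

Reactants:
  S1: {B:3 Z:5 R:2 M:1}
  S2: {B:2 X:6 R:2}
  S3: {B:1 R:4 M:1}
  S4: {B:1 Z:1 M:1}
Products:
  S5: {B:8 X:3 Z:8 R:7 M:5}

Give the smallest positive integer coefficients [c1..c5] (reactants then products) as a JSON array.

Coefficients: [2, 1, 2, 6, 2]

B: 2·3+1·2+2·1+6·1 = 16 | 2·8 = 16
X: 2·0+1·6+2·0+6·0 = 6 | 2·3 = 6
Z: 2·5+1·0+2·0+6·1 = 16 | 2·8 = 16
R: 2·2+1·2+2·4+6·0 = 14 | 2·7 = 14
M: 2·1+1·0+2·1+6·1 = 10 | 2·5 = 10
gcd(2,1,2,6,2) = 1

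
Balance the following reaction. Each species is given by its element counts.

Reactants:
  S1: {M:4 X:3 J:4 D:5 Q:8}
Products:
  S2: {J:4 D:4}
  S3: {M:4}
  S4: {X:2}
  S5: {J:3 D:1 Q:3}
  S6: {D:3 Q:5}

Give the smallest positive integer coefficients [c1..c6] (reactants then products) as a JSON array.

M: 4·4 = 16 | 1·0+4·4+6·0+4·0+4·0 = 16
X: 4·3 = 12 | 1·0+4·0+6·2+4·0+4·0 = 12
J: 4·4 = 16 | 1·4+4·0+6·0+4·3+4·0 = 16
D: 4·5 = 20 | 1·4+4·0+6·0+4·1+4·3 = 20
Q: 4·8 = 32 | 1·0+4·0+6·0+4·3+4·5 = 32
gcd(4,1,4,6,4,4) = 1

Coefficients: [4, 1, 4, 6, 4, 4]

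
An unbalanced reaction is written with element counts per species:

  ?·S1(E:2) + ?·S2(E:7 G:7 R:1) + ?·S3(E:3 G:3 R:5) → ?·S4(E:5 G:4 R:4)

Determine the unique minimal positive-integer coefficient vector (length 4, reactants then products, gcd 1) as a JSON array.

E: 2·2+1·7+3·3 = 20 | 4·5 = 20
G: 2·0+1·7+3·3 = 16 | 4·4 = 16
R: 2·0+1·1+3·5 = 16 | 4·4 = 16
gcd(2,1,3,4) = 1

Coefficients: [2, 1, 3, 4]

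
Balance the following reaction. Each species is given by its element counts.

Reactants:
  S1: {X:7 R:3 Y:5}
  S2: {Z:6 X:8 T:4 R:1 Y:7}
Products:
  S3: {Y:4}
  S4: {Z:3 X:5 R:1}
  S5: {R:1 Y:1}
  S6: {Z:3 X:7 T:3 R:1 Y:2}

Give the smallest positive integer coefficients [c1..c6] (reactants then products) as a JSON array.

Coefficients: [2, 3, 5, 2, 3, 4]

Z: 2·0+3·6 = 18 | 5·0+2·3+3·0+4·3 = 18
X: 2·7+3·8 = 38 | 5·0+2·5+3·0+4·7 = 38
T: 2·0+3·4 = 12 | 5·0+2·0+3·0+4·3 = 12
R: 2·3+3·1 = 9 | 5·0+2·1+3·1+4·1 = 9
Y: 2·5+3·7 = 31 | 5·4+2·0+3·1+4·2 = 31
gcd(2,3,5,2,3,4) = 1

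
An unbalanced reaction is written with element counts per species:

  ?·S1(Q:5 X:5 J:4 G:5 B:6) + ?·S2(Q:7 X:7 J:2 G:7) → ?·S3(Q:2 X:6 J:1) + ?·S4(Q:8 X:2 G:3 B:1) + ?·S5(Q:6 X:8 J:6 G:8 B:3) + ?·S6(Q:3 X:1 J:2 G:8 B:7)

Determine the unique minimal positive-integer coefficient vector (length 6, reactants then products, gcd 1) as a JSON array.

Coefficients: [6, 5, 4, 3, 4, 3]

Q: 6·5+5·7 = 65 | 4·2+3·8+4·6+3·3 = 65
X: 6·5+5·7 = 65 | 4·6+3·2+4·8+3·1 = 65
J: 6·4+5·2 = 34 | 4·1+3·0+4·6+3·2 = 34
G: 6·5+5·7 = 65 | 4·0+3·3+4·8+3·8 = 65
B: 6·6+5·0 = 36 | 4·0+3·1+4·3+3·7 = 36
gcd(6,5,4,3,4,3) = 1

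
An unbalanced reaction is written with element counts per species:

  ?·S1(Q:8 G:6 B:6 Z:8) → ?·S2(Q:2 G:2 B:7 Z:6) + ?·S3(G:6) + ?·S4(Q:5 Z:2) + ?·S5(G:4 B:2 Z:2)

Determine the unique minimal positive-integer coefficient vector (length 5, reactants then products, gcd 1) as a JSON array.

Q: 3·8 = 24 | 2·2+1·0+4·5+2·0 = 24
G: 3·6 = 18 | 2·2+1·6+4·0+2·4 = 18
B: 3·6 = 18 | 2·7+1·0+4·0+2·2 = 18
Z: 3·8 = 24 | 2·6+1·0+4·2+2·2 = 24
gcd(3,2,1,4,2) = 1

Coefficients: [3, 2, 1, 4, 2]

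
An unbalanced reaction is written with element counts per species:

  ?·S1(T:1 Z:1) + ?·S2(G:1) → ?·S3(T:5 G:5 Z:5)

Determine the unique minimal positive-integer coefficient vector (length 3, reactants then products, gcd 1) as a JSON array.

T: 5·1+5·0 = 5 | 1·5 = 5
G: 5·0+5·1 = 5 | 1·5 = 5
Z: 5·1+5·0 = 5 | 1·5 = 5
gcd(5,5,1) = 1

Coefficients: [5, 5, 1]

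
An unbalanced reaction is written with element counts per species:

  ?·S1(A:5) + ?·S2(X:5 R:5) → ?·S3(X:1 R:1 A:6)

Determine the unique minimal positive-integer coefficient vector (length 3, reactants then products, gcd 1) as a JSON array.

X: 6·0+1·5 = 5 | 5·1 = 5
R: 6·0+1·5 = 5 | 5·1 = 5
A: 6·5+1·0 = 30 | 5·6 = 30
gcd(6,1,5) = 1

Coefficients: [6, 1, 5]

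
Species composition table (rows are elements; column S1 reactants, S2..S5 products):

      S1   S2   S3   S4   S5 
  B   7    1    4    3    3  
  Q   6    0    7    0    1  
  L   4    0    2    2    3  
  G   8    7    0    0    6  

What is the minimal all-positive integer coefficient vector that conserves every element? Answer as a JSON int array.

Coefficients: [5, 4, 4, 3, 2]

B: 5·7 = 35 | 4·1+4·4+3·3+2·3 = 35
Q: 5·6 = 30 | 4·0+4·7+3·0+2·1 = 30
L: 5·4 = 20 | 4·0+4·2+3·2+2·3 = 20
G: 5·8 = 40 | 4·7+4·0+3·0+2·6 = 40
gcd(5,4,4,3,2) = 1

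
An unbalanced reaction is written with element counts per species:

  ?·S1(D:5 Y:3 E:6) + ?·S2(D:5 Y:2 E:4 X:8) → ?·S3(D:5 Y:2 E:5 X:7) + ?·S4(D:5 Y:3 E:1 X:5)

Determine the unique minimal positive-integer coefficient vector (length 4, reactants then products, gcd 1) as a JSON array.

D: 1·5+5·5 = 30 | 5·5+1·5 = 30
Y: 1·3+5·2 = 13 | 5·2+1·3 = 13
E: 1·6+5·4 = 26 | 5·5+1·1 = 26
X: 1·0+5·8 = 40 | 5·7+1·5 = 40
gcd(1,5,5,1) = 1

Coefficients: [1, 5, 5, 1]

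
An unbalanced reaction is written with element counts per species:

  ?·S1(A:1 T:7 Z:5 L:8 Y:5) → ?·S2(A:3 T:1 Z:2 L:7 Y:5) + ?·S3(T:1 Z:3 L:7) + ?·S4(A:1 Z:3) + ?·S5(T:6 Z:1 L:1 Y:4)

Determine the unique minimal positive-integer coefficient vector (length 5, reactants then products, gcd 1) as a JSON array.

A: 5·1 = 5 | 1·3+4·0+2·1+5·0 = 5
T: 5·7 = 35 | 1·1+4·1+2·0+5·6 = 35
Z: 5·5 = 25 | 1·2+4·3+2·3+5·1 = 25
L: 5·8 = 40 | 1·7+4·7+2·0+5·1 = 40
Y: 5·5 = 25 | 1·5+4·0+2·0+5·4 = 25
gcd(5,1,4,2,5) = 1

Coefficients: [5, 1, 4, 2, 5]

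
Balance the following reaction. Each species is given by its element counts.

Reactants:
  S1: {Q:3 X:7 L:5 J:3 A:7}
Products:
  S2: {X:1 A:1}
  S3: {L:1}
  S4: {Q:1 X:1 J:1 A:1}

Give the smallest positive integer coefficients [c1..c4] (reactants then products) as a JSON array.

Q: 1·3 = 3 | 4·0+5·0+3·1 = 3
X: 1·7 = 7 | 4·1+5·0+3·1 = 7
L: 1·5 = 5 | 4·0+5·1+3·0 = 5
J: 1·3 = 3 | 4·0+5·0+3·1 = 3
A: 1·7 = 7 | 4·1+5·0+3·1 = 7
gcd(1,4,5,3) = 1

Coefficients: [1, 4, 5, 3]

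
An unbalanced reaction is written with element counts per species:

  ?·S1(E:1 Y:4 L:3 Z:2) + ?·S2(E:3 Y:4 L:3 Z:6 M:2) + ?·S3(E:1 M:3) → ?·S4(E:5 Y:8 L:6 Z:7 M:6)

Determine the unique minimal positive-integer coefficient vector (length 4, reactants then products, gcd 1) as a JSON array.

E: 5·1+3·3+6·1 = 20 | 4·5 = 20
Y: 5·4+3·4+6·0 = 32 | 4·8 = 32
L: 5·3+3·3+6·0 = 24 | 4·6 = 24
Z: 5·2+3·6+6·0 = 28 | 4·7 = 28
M: 5·0+3·2+6·3 = 24 | 4·6 = 24
gcd(5,3,6,4) = 1

Coefficients: [5, 3, 6, 4]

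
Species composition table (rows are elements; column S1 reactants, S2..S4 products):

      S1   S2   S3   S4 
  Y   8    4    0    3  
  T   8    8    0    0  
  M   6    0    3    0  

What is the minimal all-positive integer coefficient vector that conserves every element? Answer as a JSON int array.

Y: 3·8 = 24 | 3·4+6·0+4·3 = 24
T: 3·8 = 24 | 3·8+6·0+4·0 = 24
M: 3·6 = 18 | 3·0+6·3+4·0 = 18
gcd(3,3,6,4) = 1

Coefficients: [3, 3, 6, 4]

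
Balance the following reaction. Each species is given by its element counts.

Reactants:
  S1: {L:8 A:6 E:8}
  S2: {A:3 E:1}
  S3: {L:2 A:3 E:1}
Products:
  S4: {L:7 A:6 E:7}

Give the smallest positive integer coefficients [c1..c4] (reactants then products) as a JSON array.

Coefficients: [5, 1, 1, 6]

L: 5·8+1·0+1·2 = 42 | 6·7 = 42
A: 5·6+1·3+1·3 = 36 | 6·6 = 36
E: 5·8+1·1+1·1 = 42 | 6·7 = 42
gcd(5,1,1,6) = 1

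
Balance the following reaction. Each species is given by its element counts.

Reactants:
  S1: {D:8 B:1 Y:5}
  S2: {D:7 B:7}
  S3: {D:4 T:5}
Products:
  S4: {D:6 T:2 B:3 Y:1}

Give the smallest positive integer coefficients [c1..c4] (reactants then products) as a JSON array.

Coefficients: [1, 2, 2, 5]

D: 1·8+2·7+2·4 = 30 | 5·6 = 30
T: 1·0+2·0+2·5 = 10 | 5·2 = 10
B: 1·1+2·7+2·0 = 15 | 5·3 = 15
Y: 1·5+2·0+2·0 = 5 | 5·1 = 5
gcd(1,2,2,5) = 1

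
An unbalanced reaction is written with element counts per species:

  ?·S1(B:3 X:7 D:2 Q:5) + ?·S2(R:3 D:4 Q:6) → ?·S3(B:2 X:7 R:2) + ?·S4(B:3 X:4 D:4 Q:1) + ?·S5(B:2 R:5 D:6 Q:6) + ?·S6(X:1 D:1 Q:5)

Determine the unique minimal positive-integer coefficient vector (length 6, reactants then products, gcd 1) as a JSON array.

B: 4·3+3·0 = 12 | 2·2+2·3+1·2+6·0 = 12
X: 4·7+3·0 = 28 | 2·7+2·4+1·0+6·1 = 28
R: 4·0+3·3 = 9 | 2·2+2·0+1·5+6·0 = 9
D: 4·2+3·4 = 20 | 2·0+2·4+1·6+6·1 = 20
Q: 4·5+3·6 = 38 | 2·0+2·1+1·6+6·5 = 38
gcd(4,3,2,2,1,6) = 1

Coefficients: [4, 3, 2, 2, 1, 6]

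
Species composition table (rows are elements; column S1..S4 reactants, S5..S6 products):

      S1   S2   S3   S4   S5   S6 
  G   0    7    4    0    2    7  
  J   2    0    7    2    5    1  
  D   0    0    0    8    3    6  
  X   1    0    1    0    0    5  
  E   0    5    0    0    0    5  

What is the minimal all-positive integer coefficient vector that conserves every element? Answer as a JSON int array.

G: 2·0+1·7+3·4+3·0 = 19 | 6·2+1·7 = 19
J: 2·2+1·0+3·7+3·2 = 31 | 6·5+1·1 = 31
D: 2·0+1·0+3·0+3·8 = 24 | 6·3+1·6 = 24
X: 2·1+1·0+3·1+3·0 = 5 | 6·0+1·5 = 5
E: 2·0+1·5+3·0+3·0 = 5 | 6·0+1·5 = 5
gcd(2,1,3,3,6,1) = 1

Coefficients: [2, 1, 3, 3, 6, 1]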